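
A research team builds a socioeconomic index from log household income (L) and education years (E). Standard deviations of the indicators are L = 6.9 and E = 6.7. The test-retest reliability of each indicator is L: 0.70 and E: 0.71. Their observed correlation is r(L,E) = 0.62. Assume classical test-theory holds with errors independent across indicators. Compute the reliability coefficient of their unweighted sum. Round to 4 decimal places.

0.8178

Var(L+E) = 6.9² + 6.7² + 2·[6.9·6.7·0.62] = 92.5 + 57.3252 = 149.825.
Under uncorrelated errors the observed covariances equal the true-score covariances, so only the own-variance terms attenuate.
True-score variance = [6.9²·0.70 + 6.7²·0.71] + 57.3252 = 65.1989 + 57.3252 = 122.524.
Reliability = 122.524 / 149.825 = 0.8178.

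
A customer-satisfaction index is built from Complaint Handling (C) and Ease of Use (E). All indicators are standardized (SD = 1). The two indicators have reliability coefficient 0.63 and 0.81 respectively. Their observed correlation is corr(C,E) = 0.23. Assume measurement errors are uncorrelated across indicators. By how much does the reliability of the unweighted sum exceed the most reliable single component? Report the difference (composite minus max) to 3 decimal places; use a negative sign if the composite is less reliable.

-0.038

Var(sum) = 2 + 0.46 = 2.46; true-score variance = 1.44 + 0.46 = 1.9; composite reliability = 0.7724.
Max component reliability = 0.8100.
Difference = 0.7724 − 0.8100 = -0.038.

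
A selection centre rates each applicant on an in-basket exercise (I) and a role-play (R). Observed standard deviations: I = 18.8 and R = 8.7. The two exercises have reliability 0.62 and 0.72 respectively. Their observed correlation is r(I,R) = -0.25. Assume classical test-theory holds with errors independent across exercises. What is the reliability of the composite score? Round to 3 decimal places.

Var(I+R) = 18.8² + 8.7² + 2·[18.8·8.7·(-0.25)] = 429.13 − 81.78 = 347.35.
Because errors are independent across components, Cov(Tᵢ,Tⱼ) = Cov(Xᵢ,Xⱼ); the off-diagonal part of the true-score variance is the same as above.
True-score variance = [18.8²·0.62 + 8.7²·0.72] − 81.78 = 273.63 − 81.78 = 191.85.
Reliability = 191.85 / 347.35 = 0.552.

0.552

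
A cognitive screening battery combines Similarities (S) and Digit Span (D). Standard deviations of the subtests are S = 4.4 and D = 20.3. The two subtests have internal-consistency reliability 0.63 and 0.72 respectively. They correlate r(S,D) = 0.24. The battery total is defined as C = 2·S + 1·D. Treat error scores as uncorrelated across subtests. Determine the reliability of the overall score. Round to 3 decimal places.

0.750

Var(C) = 2²·4.4² + 20.3² + 2·[2·4.4·20.3·0.24] = 489.53 + 85.7472 = 575.277.
With uncorrelated errors the cross-covariances are all true-score covariance, so they carry over unchanged; only the diagonal terms shrink to ρᵢσᵢ².
True-score variance = [2²·4.4²·0.63 + 20.3²·0.72] + 85.7472 = 345.492 + 85.7472 = 431.239.
Reliability = 431.239 / 575.277 = 0.750.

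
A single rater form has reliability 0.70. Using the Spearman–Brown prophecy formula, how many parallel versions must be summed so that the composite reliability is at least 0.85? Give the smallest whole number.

k ≥ ρ*(1−ρ₁)/(ρ₁(1−ρ*)) = 0.85·0.30 / (0.70·0.15) = 2.429.
Smallest integer k = 3.

3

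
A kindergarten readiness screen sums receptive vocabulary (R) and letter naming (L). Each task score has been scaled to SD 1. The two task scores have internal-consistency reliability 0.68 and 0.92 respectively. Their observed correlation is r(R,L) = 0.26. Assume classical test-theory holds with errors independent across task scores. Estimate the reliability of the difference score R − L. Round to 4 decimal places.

Var(R−L) = 1 + 1 − 2·0.26 = 2 − 0.52 = 1.48.
With uncorrelated errors the cross-covariances are all true-score covariance, so they carry over unchanged; only the diagonal terms shrink to ρᵢσᵢ².
True-score variance = [0.68 + 0.92] − 0.52 = 1.6 − 0.52 = 1.08.
Reliability = 1.08 / 1.48 = 0.7297.

0.7297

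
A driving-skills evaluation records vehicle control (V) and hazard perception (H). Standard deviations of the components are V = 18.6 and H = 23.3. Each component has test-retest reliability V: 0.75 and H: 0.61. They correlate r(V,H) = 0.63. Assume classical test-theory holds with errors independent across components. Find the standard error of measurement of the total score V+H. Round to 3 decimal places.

17.269

Var(total) = 888.85 + 546.059 = 1434.91.
True-score variance = 590.633 + 546.059 = 1136.69, so reliability = 0.7922.
Error variance = 1434.91 − 1136.69 = 298.217; SEM = √298.217 = 17.269.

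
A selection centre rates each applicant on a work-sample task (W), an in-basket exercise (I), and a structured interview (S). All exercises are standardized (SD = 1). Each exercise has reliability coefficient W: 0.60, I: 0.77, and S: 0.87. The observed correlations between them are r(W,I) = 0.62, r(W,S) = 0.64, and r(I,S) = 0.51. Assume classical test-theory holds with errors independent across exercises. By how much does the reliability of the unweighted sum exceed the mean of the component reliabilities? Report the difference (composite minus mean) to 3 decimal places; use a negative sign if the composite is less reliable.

0.137

Var(sum) = 3 + 3.54 = 6.54; true-score variance = 2.24 + 3.54 = 5.78; composite reliability = 0.8838.
Mean component reliability = 0.7467.
Difference = 0.8838 − 0.7467 = 0.137.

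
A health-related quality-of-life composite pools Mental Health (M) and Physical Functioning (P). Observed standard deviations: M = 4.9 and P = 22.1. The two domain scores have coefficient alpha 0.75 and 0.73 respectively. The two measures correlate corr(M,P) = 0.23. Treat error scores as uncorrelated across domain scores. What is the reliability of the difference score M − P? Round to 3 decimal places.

Var(M−P) = 4.9² + 22.1² − 2·4.9·22.1·0.23 = 512.42 − 49.8134 = 462.607.
Because errors are independent across components, Cov(Tᵢ,Tⱼ) = Cov(Xᵢ,Xⱼ); the off-diagonal part of the true-score variance is the same as above.
True-score variance = [4.9²·0.75 + 22.1²·0.73] − 49.8134 = 374.547 − 49.8134 = 324.733.
Reliability = 324.733 / 462.607 = 0.702.

0.702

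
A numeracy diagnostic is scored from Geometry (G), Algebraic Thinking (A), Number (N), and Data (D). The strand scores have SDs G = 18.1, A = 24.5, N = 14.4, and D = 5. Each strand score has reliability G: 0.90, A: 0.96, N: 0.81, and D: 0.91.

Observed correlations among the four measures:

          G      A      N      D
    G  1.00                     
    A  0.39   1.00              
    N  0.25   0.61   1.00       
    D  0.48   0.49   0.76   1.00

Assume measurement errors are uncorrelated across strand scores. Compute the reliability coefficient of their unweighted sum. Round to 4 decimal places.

0.9587

Var(G+A+N+D) = 18.1² + 24.5² + 14.4² + 5² + 2·[18.1·24.5·0.39 + 18.1·14.4·0.25 + 18.1·5·0.48 + 24.5·14.4·0.61 + 24.5·5·0.49 + 14.4·5·0.76] = 1160.22 + 1223 = 2383.22.
Because errors are independent across components, Cov(Tᵢ,Tⱼ) = Cov(Xᵢ,Xⱼ); the off-diagonal part of the true-score variance is the same as above.
True-score variance = [18.1²·0.90 + 24.5²·0.96 + 14.4²·0.81 + 5²·0.91] + 1223 = 1061.8 + 1223 = 2284.8.
Reliability = 2284.8 / 2383.22 = 0.9587.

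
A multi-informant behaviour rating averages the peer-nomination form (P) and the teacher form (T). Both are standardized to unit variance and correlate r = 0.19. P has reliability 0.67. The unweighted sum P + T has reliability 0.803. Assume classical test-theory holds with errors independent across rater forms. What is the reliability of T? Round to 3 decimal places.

0.861

Var(P+T) = 2 + 2·0.19 = 2.380.
True-score variance = ρ_P + ρ_T + 2·0.19, so 0.803 = (0.67 + ρ_T + 0.38) / 2.380.
ρ_T = 0.803·2.380 − 0.67 − 0.38 = 0.861.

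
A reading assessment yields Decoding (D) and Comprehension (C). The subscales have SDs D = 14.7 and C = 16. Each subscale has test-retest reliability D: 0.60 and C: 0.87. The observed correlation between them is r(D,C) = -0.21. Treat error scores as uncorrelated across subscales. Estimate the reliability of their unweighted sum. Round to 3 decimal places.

Var(D+C) = 14.7² + 16² + 2·[14.7·16·(-0.21)] = 472.09 − 98.784 = 373.306.
Because errors are independent across components, Cov(Tᵢ,Tⱼ) = Cov(Xᵢ,Xⱼ); the off-diagonal part of the true-score variance is the same as above.
True-score variance = [14.7²·0.60 + 16²·0.87] − 98.784 = 352.374 − 98.784 = 253.59.
Reliability = 253.59 / 373.306 = 0.679.

0.679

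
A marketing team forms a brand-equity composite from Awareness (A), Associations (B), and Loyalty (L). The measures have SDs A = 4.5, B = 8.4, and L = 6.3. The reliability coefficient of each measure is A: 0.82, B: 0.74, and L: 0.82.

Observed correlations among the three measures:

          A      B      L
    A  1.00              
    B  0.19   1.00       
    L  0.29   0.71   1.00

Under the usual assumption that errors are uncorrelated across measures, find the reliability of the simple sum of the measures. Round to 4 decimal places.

0.8768

Var(A+B+L) = 4.5² + 8.4² + 6.3² + 2·[4.5·8.4·0.19 + 4.5·6.3·0.29 + 8.4·6.3·0.71] = 130.5 + 105.953 = 236.453.
With uncorrelated errors the cross-covariances are all true-score covariance, so they carry over unchanged; only the diagonal terms shrink to ρᵢσᵢ².
True-score variance = [4.5²·0.82 + 8.4²·0.74 + 6.3²·0.82] + 105.953 = 101.365 + 105.953 = 207.319.
Reliability = 207.319 / 236.453 = 0.8768.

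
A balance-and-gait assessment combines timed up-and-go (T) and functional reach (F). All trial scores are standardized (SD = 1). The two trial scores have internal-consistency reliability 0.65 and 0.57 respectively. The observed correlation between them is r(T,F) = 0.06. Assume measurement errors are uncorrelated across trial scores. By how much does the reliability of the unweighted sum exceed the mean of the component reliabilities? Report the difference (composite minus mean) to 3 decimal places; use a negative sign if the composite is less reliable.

0.022

Var(sum) = 2 + 0.12 = 2.12; true-score variance = 1.22 + 0.12 = 1.34; composite reliability = 0.6321.
Mean component reliability = 0.6100.
Difference = 0.6321 − 0.6100 = 0.022.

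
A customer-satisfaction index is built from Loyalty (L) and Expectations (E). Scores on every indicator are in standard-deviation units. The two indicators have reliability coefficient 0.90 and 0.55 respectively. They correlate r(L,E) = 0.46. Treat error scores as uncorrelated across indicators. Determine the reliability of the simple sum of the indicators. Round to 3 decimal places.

0.812

Var(L+E) = 2 + 2·[0.46] = 2 + 0.92 = 2.92.
Under uncorrelated errors the observed covariances equal the true-score covariances, so only the own-variance terms attenuate.
True-score variance = [0.90 + 0.55] + 0.92 = 1.45 + 0.92 = 2.37.
Reliability = 2.37 / 2.92 = 0.812.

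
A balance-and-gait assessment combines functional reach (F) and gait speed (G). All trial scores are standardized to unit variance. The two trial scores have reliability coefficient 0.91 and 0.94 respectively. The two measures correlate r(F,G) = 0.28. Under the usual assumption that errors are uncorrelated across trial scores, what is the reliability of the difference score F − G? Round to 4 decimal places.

Var(F−G) = 1 + 1 − 2·0.28 = 2 − 0.56 = 1.44.
With uncorrelated errors the cross-covariances are all true-score covariance, so they carry over unchanged; only the diagonal terms shrink to ρᵢσᵢ².
True-score variance = [0.91 + 0.94] − 0.56 = 1.85 − 0.56 = 1.29.
Reliability = 1.29 / 1.44 = 0.8958.

0.8958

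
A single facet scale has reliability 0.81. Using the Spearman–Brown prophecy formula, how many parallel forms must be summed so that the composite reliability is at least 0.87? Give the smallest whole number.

2

k ≥ ρ*(1−ρ₁)/(ρ₁(1−ρ*)) = 0.87·0.19 / (0.81·0.13) = 1.570.
Smallest integer k = 2.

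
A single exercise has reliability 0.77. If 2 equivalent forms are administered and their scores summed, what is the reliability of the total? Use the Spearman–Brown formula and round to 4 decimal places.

ρ_k = kρ / (1 + (k−1)ρ) = 2·0.77 / (1 + 1·0.77) = 1.540 / 1.770 = 0.8701.

0.8701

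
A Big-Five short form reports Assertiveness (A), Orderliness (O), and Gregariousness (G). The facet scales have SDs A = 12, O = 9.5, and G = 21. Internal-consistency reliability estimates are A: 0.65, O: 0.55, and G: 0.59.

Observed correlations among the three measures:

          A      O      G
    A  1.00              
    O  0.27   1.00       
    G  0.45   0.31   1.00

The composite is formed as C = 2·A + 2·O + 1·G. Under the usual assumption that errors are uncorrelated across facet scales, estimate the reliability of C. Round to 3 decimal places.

Var(C) = 2²·12² + 2²·9.5² + 21² + 2·[4·12·9.5·0.27 + 2·12·21·0.45 + 2·9.5·21·0.31] = 1378 + 947.22 = 2325.22.
Because errors are independent across components, Cov(Tᵢ,Tⱼ) = Cov(Xᵢ,Xⱼ); the off-diagonal part of the true-score variance is the same as above.
True-score variance = [2²·12²·0.65 + 2²·9.5²·0.55 + 21²·0.59] + 947.22 = 833.14 + 947.22 = 1780.36.
Reliability = 1780.36 / 2325.22 = 0.766.

0.766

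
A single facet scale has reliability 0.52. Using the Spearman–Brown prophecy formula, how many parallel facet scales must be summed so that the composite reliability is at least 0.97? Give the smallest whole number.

k ≥ ρ*(1−ρ₁)/(ρ₁(1−ρ*)) = 0.97·0.48 / (0.52·0.03) = 29.846.
Smallest integer k = 30.

30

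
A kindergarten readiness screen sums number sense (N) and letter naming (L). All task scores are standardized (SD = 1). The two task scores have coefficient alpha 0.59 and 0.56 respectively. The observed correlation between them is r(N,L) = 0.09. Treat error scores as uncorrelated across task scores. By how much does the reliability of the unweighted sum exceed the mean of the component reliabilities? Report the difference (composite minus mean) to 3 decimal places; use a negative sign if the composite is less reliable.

0.035

Var(sum) = 2 + 0.18 = 2.18; true-score variance = 1.15 + 0.18 = 1.33; composite reliability = 0.6101.
Mean component reliability = 0.5750.
Difference = 0.6101 − 0.5750 = 0.035.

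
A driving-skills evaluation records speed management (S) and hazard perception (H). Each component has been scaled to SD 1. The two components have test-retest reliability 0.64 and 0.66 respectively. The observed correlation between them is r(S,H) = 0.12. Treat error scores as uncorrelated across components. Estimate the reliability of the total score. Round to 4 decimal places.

0.6875

Var(S+H) = 2 + 2·[0.12] = 2 + 0.24 = 2.24.
Because errors are independent across components, Cov(Tᵢ,Tⱼ) = Cov(Xᵢ,Xⱼ); the off-diagonal part of the true-score variance is the same as above.
True-score variance = [0.64 + 0.66] + 0.24 = 1.3 + 0.24 = 1.54.
Reliability = 1.54 / 2.24 = 0.6875.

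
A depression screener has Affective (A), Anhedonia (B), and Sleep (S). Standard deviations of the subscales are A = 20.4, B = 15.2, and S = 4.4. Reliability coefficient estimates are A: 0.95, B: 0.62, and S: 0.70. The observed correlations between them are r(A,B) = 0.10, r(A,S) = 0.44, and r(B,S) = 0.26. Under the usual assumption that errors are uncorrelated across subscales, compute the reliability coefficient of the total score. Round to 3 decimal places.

0.864

Var(A+B+S) = 20.4² + 15.2² + 4.4² + 2·[20.4·15.2·0.10 + 20.4·4.4·0.44 + 15.2·4.4·0.26] = 666.56 + 175.782 = 842.342.
With uncorrelated errors the cross-covariances are all true-score covariance, so they carry over unchanged; only the diagonal terms shrink to ρᵢσᵢ².
True-score variance = [20.4²·0.95 + 15.2²·0.62 + 4.4²·0.70] + 175.782 = 552.149 + 175.782 = 727.931.
Reliability = 727.931 / 842.342 = 0.864.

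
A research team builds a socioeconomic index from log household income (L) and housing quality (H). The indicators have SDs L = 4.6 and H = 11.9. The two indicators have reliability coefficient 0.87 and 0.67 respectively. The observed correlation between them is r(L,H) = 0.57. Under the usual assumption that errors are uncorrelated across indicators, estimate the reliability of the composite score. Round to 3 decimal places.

0.780

Var(L+H) = 4.6² + 11.9² + 2·[4.6·11.9·0.57] = 162.77 + 62.4036 = 225.174.
With uncorrelated errors the cross-covariances are all true-score covariance, so they carry over unchanged; only the diagonal terms shrink to ρᵢσᵢ².
True-score variance = [4.6²·0.87 + 11.9²·0.67] + 62.4036 = 113.288 + 62.4036 = 175.691.
Reliability = 175.691 / 225.174 = 0.780.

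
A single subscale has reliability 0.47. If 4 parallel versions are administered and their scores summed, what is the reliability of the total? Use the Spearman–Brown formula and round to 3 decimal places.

0.780

ρ_k = kρ / (1 + (k−1)ρ) = 4·0.47 / (1 + 3·0.47) = 1.880 / 2.410 = 0.780.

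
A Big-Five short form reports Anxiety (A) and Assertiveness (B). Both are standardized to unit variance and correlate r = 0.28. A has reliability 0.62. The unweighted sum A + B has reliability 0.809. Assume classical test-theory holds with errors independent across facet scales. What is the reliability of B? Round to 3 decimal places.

Var(A+B) = 2 + 2·0.28 = 2.560.
True-score variance = ρ_A + ρ_B + 2·0.28, so 0.809 = (0.62 + ρ_B + 0.56) / 2.560.
ρ_B = 0.809·2.560 − 0.62 − 0.56 = 0.891.

0.891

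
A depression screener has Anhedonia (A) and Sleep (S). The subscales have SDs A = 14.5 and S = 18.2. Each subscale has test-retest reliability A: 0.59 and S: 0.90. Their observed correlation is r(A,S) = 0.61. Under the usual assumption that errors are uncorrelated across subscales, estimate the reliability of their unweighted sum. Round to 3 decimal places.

Var(A+S) = 14.5² + 18.2² + 2·[14.5·18.2·0.61] = 541.49 + 321.958 = 863.448.
With uncorrelated errors the cross-covariances are all true-score covariance, so they carry over unchanged; only the diagonal terms shrink to ρᵢσᵢ².
True-score variance = [14.5²·0.59 + 18.2²·0.90] + 321.958 = 422.163 + 321.958 = 744.121.
Reliability = 744.121 / 863.448 = 0.862.

0.862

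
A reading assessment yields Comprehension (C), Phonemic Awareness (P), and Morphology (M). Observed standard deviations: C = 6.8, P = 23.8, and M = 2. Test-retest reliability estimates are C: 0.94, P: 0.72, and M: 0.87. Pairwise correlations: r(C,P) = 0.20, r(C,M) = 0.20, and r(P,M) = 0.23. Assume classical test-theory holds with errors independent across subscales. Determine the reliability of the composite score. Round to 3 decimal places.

0.772

Var(C+P+M) = 6.8² + 23.8² + 2² + 2·[6.8·23.8·0.20 + 6.8·2·0.20 + 23.8·2·0.23] = 616.68 + 92.072 = 708.752.
With uncorrelated errors the cross-covariances are all true-score covariance, so they carry over unchanged; only the diagonal terms shrink to ρᵢσᵢ².
True-score variance = [6.8²·0.94 + 23.8²·0.72 + 2²·0.87] + 92.072 = 454.782 + 92.072 = 546.854.
Reliability = 546.854 / 708.752 = 0.772.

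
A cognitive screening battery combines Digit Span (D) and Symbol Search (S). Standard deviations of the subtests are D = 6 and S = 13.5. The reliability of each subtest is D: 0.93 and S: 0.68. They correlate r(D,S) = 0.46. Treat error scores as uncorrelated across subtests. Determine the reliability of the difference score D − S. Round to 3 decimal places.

0.577

Var(D−S) = 6² + 13.5² − 2·6·13.5·0.46 = 218.25 − 74.52 = 143.73.
With uncorrelated errors the cross-covariances are all true-score covariance, so they carry over unchanged; only the diagonal terms shrink to ρᵢσᵢ².
True-score variance = [6²·0.93 + 13.5²·0.68] − 74.52 = 157.41 − 74.52 = 82.89.
Reliability = 82.89 / 143.73 = 0.577.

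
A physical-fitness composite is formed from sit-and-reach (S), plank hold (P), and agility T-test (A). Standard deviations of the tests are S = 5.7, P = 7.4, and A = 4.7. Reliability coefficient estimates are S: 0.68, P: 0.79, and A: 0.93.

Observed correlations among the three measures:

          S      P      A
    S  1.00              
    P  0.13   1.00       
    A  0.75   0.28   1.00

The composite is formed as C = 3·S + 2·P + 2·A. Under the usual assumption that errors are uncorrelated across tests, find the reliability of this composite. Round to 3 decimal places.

Var(C) = 3²·5.7² + 2²·7.4² + 2²·4.7² + 2·[6·5.7·7.4·0.13 + 6·5.7·4.7·0.75 + 4·7.4·4.7·0.28] = 599.81 + 384.818 = 984.628.
Because errors are independent across components, Cov(Tᵢ,Tⱼ) = Cov(Xᵢ,Xⱼ); the off-diagonal part of the true-score variance is the same as above.
True-score variance = [3²·5.7²·0.68 + 2²·7.4²·0.79 + 2²·4.7²·0.93] + 384.818 = 454.055 + 384.818 = 838.873.
Reliability = 838.873 / 984.628 = 0.852.

0.852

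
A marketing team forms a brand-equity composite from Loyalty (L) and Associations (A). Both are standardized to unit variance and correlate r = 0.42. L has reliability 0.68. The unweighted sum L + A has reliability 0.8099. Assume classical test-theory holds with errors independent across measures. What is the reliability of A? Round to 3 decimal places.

0.780

Var(L+A) = 2 + 2·0.42 = 2.840.
True-score variance = ρ_L + ρ_A + 2·0.42, so 0.8099 = (0.68 + ρ_A + 0.84) / 2.840.
ρ_A = 0.8099·2.840 − 0.68 − 0.84 = 0.780.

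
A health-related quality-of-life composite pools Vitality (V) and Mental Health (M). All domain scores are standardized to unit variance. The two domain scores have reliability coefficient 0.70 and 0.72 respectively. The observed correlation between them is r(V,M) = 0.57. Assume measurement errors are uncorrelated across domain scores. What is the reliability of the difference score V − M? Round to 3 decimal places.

0.326

Var(V−M) = 1 + 1 − 2·0.57 = 2 − 1.14 = 0.86.
With uncorrelated errors the cross-covariances are all true-score covariance, so they carry over unchanged; only the diagonal terms shrink to ρᵢσᵢ².
True-score variance = [0.70 + 0.72] − 1.14 = 1.42 − 1.14 = 0.28.
Reliability = 0.28 / 0.86 = 0.326.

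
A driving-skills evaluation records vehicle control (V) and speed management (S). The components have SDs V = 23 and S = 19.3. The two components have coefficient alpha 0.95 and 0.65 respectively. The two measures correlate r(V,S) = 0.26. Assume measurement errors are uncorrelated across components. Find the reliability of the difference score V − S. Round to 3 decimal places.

0.766

Var(V−S) = 23² + 19.3² − 2·23·19.3·0.26 = 901.49 − 230.828 = 670.662.
With uncorrelated errors the cross-covariances are all true-score covariance, so they carry over unchanged; only the diagonal terms shrink to ρᵢσᵢ².
True-score variance = [23²·0.95 + 19.3²·0.65] − 230.828 = 744.668 − 230.828 = 513.841.
Reliability = 513.841 / 670.662 = 0.766.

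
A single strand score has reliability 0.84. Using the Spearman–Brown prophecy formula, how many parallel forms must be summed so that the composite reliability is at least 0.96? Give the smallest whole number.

k ≥ ρ*(1−ρ₁)/(ρ₁(1−ρ*)) = 0.96·0.16 / (0.84·0.04) = 4.571.
Smallest integer k = 5.

5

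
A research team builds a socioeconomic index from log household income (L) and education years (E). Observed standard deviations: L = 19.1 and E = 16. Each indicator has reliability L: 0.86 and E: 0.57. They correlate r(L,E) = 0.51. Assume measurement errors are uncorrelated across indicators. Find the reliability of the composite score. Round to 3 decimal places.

0.827

Var(L+E) = 19.1² + 16² + 2·[19.1·16·0.51] = 620.81 + 311.712 = 932.522.
With uncorrelated errors the cross-covariances are all true-score covariance, so they carry over unchanged; only the diagonal terms shrink to ρᵢσᵢ².
True-score variance = [19.1²·0.86 + 16²·0.57] + 311.712 = 459.657 + 311.712 = 771.369.
Reliability = 771.369 / 932.522 = 0.827.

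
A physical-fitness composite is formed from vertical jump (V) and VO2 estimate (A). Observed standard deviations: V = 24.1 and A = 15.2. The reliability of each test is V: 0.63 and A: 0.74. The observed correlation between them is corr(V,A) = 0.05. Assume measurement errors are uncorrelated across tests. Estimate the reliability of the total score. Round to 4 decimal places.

Var(V+A) = 24.1² + 15.2² + 2·[24.1·15.2·0.05] = 811.85 + 36.632 = 848.482.
Because errors are independent across components, Cov(Tᵢ,Tⱼ) = Cov(Xᵢ,Xⱼ); the off-diagonal part of the true-score variance is the same as above.
True-score variance = [24.1²·0.63 + 15.2²·0.74] + 36.632 = 536.88 + 36.632 = 573.512.
Reliability = 573.512 / 848.482 = 0.6759.

0.6759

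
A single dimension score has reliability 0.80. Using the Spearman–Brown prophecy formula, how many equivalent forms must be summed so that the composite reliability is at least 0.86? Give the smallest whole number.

k ≥ ρ*(1−ρ₁)/(ρ₁(1−ρ*)) = 0.86·0.20 / (0.80·0.14) = 1.536.
Smallest integer k = 2.

2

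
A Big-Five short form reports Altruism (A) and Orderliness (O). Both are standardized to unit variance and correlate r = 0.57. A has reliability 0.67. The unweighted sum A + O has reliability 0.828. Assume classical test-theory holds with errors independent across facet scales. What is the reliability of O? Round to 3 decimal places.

0.790

Var(A+O) = 2 + 2·0.57 = 3.140.
True-score variance = ρ_A + ρ_O + 2·0.57, so 0.828 = (0.67 + ρ_O + 1.14) / 3.140.
ρ_O = 0.828·3.140 − 0.67 − 1.14 = 0.790.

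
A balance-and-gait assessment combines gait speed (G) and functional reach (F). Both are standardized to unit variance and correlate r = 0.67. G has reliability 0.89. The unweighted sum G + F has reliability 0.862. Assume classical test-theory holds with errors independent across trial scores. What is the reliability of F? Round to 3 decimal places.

0.649

Var(G+F) = 2 + 2·0.67 = 3.340.
True-score variance = ρ_G + ρ_F + 2·0.67, so 0.862 = (0.89 + ρ_F + 1.34) / 3.340.
ρ_F = 0.862·3.340 − 0.89 − 1.34 = 0.649.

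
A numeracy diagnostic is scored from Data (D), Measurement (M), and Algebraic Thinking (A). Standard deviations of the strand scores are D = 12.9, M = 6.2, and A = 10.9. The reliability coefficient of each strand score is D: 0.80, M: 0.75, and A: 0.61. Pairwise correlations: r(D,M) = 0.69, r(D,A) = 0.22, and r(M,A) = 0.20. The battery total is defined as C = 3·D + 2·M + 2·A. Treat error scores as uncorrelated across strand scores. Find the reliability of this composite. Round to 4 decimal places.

0.8399

Var(C) = 3²·12.9² + 2²·6.2² + 2²·10.9² + 2·[6·12.9·6.2·0.69 + 6·12.9·10.9·0.22 + 4·6.2·10.9·0.20] = 2126.69 + 1141.57 = 3268.26.
Under uncorrelated errors the observed covariances equal the true-score covariances, so only the own-variance terms attenuate.
True-score variance = [3²·12.9²·0.80 + 2²·6.2²·0.75 + 2²·10.9²·0.61] + 1141.57 = 1603.37 + 1141.57 = 2744.94.
Reliability = 2744.94 / 3268.26 = 0.8399.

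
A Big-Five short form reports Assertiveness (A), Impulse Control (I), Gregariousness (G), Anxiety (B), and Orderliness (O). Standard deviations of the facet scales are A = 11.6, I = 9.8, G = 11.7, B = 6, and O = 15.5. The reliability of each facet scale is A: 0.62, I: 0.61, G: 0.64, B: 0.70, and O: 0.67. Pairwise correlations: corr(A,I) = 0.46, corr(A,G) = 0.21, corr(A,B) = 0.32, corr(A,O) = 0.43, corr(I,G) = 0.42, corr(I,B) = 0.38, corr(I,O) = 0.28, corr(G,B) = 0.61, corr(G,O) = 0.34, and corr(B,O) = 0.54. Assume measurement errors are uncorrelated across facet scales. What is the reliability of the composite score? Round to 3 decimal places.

Var(A+I+G+B+O) = 11.6² + 9.8² + 11.7² + 6² + 15.5² + 2·[11.6·9.8·0.46 + 11.6·11.7·0.21 + 11.6·6·0.32 + 11.6·15.5·0.43 + 9.8·11.7·0.42 + 9.8·6·0.38 + 9.8·15.5·0.28 + 11.7·6·0.61 + 11.7·15.5·0.34 + 6·15.5·0.54] = 643.74 + 896.228 = 1539.97.
Under uncorrelated errors the observed covariances equal the true-score covariances, so only the own-variance terms attenuate.
True-score variance = [11.6²·0.62 + 9.8²·0.61 + 11.7²·0.64 + 6²·0.70 + 15.5²·0.67] + 896.228 = 415.789 + 896.228 = 1312.02.
Reliability = 1312.02 / 1539.97 = 0.852.

0.852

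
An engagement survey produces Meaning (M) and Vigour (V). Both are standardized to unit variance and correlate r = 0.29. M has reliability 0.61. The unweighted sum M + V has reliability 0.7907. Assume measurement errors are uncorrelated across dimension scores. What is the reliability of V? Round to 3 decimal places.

Var(M+V) = 2 + 2·0.29 = 2.580.
True-score variance = ρ_M + ρ_V + 2·0.29, so 0.7907 = (0.61 + ρ_V + 0.58) / 2.580.
ρ_V = 0.7907·2.580 − 0.61 − 0.58 = 0.850.

0.850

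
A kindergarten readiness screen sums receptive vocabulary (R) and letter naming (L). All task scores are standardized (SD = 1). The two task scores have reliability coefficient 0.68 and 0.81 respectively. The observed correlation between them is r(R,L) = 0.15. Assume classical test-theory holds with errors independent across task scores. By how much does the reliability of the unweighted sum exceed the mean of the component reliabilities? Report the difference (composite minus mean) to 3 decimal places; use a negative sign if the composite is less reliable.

Var(sum) = 2 + 0.3 = 2.3; true-score variance = 1.49 + 0.3 = 1.79; composite reliability = 0.7783.
Mean component reliability = 0.7450.
Difference = 0.7783 − 0.7450 = 0.033.

0.033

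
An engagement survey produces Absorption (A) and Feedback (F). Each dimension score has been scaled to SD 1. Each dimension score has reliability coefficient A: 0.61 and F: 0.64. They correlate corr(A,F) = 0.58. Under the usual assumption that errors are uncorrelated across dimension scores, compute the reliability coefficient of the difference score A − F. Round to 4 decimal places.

Var(A−F) = 1 + 1 − 2·0.58 = 2 − 1.16 = 0.84.
Under uncorrelated errors the observed covariances equal the true-score covariances, so only the own-variance terms attenuate.
True-score variance = [0.61 + 0.64] − 1.16 = 1.25 − 1.16 = 0.09.
Reliability = 0.09 / 0.84 = 0.1071.

0.1071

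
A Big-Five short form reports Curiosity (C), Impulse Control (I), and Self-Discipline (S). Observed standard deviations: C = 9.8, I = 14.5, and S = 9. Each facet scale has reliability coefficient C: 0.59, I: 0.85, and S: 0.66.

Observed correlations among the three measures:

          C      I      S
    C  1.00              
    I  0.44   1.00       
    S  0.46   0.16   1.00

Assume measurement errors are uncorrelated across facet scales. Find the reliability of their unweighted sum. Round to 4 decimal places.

0.8450

Var(C+I+S) = 9.8² + 14.5² + 9² + 2·[9.8·14.5·0.44 + 9.8·9·0.46 + 14.5·9·0.16] = 387.29 + 247.952 = 635.242.
Because errors are independent across components, Cov(Tᵢ,Tⱼ) = Cov(Xᵢ,Xⱼ); the off-diagonal part of the true-score variance is the same as above.
True-score variance = [9.8²·0.59 + 14.5²·0.85 + 9²·0.66] + 247.952 = 288.836 + 247.952 = 536.788.
Reliability = 536.788 / 635.242 = 0.8450.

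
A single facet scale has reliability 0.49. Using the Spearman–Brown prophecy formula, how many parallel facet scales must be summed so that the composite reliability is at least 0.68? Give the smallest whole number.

k ≥ ρ*(1−ρ₁)/(ρ₁(1−ρ*)) = 0.68·0.51 / (0.49·0.32) = 2.212.
Smallest integer k = 3.

3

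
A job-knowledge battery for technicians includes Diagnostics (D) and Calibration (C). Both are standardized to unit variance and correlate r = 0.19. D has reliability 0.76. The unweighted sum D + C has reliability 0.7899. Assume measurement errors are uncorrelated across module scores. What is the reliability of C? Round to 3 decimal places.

Var(D+C) = 2 + 2·0.19 = 2.380.
True-score variance = ρ_D + ρ_C + 2·0.19, so 0.7899 = (0.76 + ρ_C + 0.38) / 2.380.
ρ_C = 0.7899·2.380 − 0.76 − 0.38 = 0.740.

0.740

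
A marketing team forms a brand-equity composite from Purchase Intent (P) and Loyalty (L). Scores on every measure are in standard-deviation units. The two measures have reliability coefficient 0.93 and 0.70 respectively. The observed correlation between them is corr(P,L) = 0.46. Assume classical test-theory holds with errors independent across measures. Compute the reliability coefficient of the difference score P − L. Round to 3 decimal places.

0.657

Var(P−L) = 1 + 1 − 2·0.46 = 2 − 0.92 = 1.08.
Because errors are independent across components, Cov(Tᵢ,Tⱼ) = Cov(Xᵢ,Xⱼ); the off-diagonal part of the true-score variance is the same as above.
True-score variance = [0.93 + 0.70] − 0.92 = 1.63 − 0.92 = 0.71.
Reliability = 0.71 / 1.08 = 0.657.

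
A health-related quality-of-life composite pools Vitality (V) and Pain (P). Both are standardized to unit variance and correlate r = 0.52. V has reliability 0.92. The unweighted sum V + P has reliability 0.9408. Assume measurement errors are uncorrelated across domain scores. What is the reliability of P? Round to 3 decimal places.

0.900

Var(V+P) = 2 + 2·0.52 = 3.040.
True-score variance = ρ_V + ρ_P + 2·0.52, so 0.9408 = (0.92 + ρ_P + 1.04) / 3.040.
ρ_P = 0.9408·3.040 − 0.92 − 1.04 = 0.900.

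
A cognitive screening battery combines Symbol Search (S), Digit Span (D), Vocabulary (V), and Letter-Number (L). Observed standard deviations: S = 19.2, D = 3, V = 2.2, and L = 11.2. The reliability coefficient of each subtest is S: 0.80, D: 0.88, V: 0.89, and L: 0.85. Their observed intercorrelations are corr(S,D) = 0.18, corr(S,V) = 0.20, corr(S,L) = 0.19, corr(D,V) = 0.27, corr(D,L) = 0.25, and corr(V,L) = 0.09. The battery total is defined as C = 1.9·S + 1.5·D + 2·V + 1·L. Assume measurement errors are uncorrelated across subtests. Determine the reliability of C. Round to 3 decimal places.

0.841

Var(C) = 1.9²·19.2² + 1.5²·3² + 2²·2.2² + 11.2² + 2·[2.85·19.2·3·0.18 + 3.8·19.2·2.2·0.20 + 1.9·19.2·11.2·0.19 + 3·3·2.2·0.27 + 1.5·3·11.2·0.25 + 2·2.2·11.2·0.09] = 1495.84 + 323.324 = 1819.16.
Because errors are independent across components, Cov(Tᵢ,Tⱼ) = Cov(Xᵢ,Xⱼ); the off-diagonal part of the true-score variance is the same as above.
True-score variance = [1.9²·19.2²·0.80 + 1.5²·3²·0.88 + 2²·2.2²·0.89 + 11.2²·0.85] + 323.324 = 1206.31 + 323.324 = 1529.63.
Reliability = 1529.63 / 1819.16 = 0.841.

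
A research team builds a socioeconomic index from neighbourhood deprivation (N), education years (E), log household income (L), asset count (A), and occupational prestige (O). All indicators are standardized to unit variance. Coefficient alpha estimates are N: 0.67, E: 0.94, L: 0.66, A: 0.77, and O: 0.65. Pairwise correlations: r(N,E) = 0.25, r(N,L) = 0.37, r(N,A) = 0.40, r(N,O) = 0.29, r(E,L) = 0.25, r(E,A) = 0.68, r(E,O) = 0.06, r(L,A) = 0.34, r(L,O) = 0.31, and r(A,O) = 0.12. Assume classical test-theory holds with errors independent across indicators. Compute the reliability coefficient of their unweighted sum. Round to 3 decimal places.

0.882

Var(N+E+L+A+O) = 5 + 2·[0.25 + 0.37 + 0.40 + 0.29 + 0.25 + 0.68 + 0.06 + 0.34 + 0.31 + 0.12] = 5 + 6.14 = 11.14.
Under uncorrelated errors the observed covariances equal the true-score covariances, so only the own-variance terms attenuate.
True-score variance = [0.67 + 0.94 + 0.66 + 0.77 + 0.65] + 6.14 = 3.69 + 6.14 = 9.83.
Reliability = 9.83 / 11.14 = 0.882.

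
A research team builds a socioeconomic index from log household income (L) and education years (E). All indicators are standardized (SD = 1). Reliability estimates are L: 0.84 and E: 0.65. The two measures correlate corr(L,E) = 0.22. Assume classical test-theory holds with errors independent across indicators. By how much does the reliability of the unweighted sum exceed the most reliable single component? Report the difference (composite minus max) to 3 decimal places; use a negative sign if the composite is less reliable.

Var(sum) = 2 + 0.44 = 2.44; true-score variance = 1.49 + 0.44 = 1.93; composite reliability = 0.7910.
Max component reliability = 0.8400.
Difference = 0.7910 − 0.8400 = -0.049.

-0.049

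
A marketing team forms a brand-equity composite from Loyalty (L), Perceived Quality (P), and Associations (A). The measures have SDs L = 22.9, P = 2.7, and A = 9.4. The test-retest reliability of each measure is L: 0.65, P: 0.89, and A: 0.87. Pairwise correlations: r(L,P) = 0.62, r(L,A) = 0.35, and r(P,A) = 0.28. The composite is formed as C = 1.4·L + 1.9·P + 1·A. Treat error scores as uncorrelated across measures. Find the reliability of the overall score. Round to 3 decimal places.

0.764

Var(C) = 1.4²·22.9² + 1.9²·2.7² + 9.4² + 2·[2.66·22.9·2.7·0.62 + 1.4·22.9·9.4·0.35 + 1.9·2.7·9.4·0.28] = 1142.52 + 441.899 = 1584.42.
Because errors are independent across components, Cov(Tᵢ,Tⱼ) = Cov(Xᵢ,Xⱼ); the off-diagonal part of the true-score variance is the same as above.
True-score variance = [1.4²·22.9²·0.65 + 1.9²·2.7²·0.89 + 9.4²·0.87] + 441.899 = 768.394 + 441.899 = 1210.29.
Reliability = 1210.29 / 1584.42 = 0.764.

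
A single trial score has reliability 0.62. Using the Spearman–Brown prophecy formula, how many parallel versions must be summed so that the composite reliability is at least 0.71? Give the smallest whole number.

2

k ≥ ρ*(1−ρ₁)/(ρ₁(1−ρ*)) = 0.71·0.38 / (0.62·0.29) = 1.501.
Smallest integer k = 2.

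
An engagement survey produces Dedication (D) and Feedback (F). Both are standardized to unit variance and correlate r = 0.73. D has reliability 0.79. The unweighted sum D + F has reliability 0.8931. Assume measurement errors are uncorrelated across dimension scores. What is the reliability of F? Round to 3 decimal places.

0.840

Var(D+F) = 2 + 2·0.73 = 3.460.
True-score variance = ρ_D + ρ_F + 2·0.73, so 0.8931 = (0.79 + ρ_F + 1.46) / 3.460.
ρ_F = 0.8931·3.460 − 0.79 − 1.46 = 0.840.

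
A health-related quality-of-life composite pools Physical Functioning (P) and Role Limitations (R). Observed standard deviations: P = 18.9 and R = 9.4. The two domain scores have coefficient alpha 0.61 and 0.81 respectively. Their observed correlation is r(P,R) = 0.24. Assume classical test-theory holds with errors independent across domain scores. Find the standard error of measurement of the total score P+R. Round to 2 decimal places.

12.49

Var(total) = 445.57 + 85.2768 = 530.847.
True-score variance = 289.47 + 85.2768 = 374.746, so reliability = 0.7059.
Error variance = 530.847 − 374.746 = 156.1; SEM = √156.1 = 12.49.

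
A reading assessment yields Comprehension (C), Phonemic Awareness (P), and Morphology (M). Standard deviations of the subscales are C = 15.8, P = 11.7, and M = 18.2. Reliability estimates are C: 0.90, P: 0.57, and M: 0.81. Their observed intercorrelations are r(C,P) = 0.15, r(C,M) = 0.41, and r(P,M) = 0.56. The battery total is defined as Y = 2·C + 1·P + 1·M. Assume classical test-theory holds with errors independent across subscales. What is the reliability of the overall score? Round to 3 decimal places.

0.903

Var(Y) = 2²·15.8² + 11.7² + 18.2² + 2·[2·15.8·11.7·0.15 + 2·15.8·18.2·0.41 + 11.7·18.2·0.56] = 1466.69 + 821.007 = 2287.7.
Under uncorrelated errors the observed covariances equal the true-score covariances, so only the own-variance terms attenuate.
True-score variance = [2²·15.8²·0.90 + 11.7²·0.57 + 18.2²·0.81] + 821.007 = 1245.04 + 821.007 = 2066.04.
Reliability = 2066.04 / 2287.7 = 0.903.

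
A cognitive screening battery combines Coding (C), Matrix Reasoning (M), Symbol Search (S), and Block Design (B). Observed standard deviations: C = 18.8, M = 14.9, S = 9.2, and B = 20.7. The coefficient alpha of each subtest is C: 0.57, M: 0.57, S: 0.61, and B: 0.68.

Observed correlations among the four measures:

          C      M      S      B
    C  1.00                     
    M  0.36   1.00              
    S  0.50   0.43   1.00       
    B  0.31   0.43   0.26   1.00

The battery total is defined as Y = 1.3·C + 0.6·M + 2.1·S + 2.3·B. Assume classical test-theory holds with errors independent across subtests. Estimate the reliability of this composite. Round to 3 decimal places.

Var(Y) = 1.3²·18.8² + 0.6²·14.9² + 2.1²·9.2² + 2.3²·20.7² + 2·[0.78·18.8·14.9·0.36 + 2.73·18.8·9.2·0.50 + 2.99·18.8·20.7·0.31 + 1.26·14.9·9.2·0.43 + 1.38·14.9·20.7·0.43 + 4.83·9.2·20.7·0.26] = 3317.21 + 2343.81 = 5661.03.
Because errors are independent across components, Cov(Tᵢ,Tⱼ) = Cov(Xᵢ,Xⱼ); the off-diagonal part of the true-score variance is the same as above.
True-score variance = [1.3²·18.8²·0.57 + 0.6²·14.9²·0.57 + 2.1²·9.2²·0.61 + 2.3²·20.7²·0.68] + 2343.81 = 2155.08 + 2343.81 = 4498.89.
Reliability = 4498.89 / 5661.03 = 0.795.

0.795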